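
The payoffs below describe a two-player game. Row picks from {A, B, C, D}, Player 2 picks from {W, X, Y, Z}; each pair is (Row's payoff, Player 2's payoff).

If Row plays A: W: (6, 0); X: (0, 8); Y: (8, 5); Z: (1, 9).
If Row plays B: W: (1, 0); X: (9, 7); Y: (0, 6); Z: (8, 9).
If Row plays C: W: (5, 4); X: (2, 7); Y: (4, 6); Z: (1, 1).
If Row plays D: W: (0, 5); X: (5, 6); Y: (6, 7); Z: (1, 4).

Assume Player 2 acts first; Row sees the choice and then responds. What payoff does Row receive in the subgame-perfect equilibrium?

Row best-responds to each possible Player 2 move:
- W: BR = A, leader payoff 0.
- X: BR = B, leader payoff 7.
- Y: BR = A, leader payoff 5.
- Z: BR = B, leader payoff 9.
Among 0, 7, 5, 9, the best is 9 at Z. Subgame-perfect outcome: (B, Z) with payoffs (8, 9).

8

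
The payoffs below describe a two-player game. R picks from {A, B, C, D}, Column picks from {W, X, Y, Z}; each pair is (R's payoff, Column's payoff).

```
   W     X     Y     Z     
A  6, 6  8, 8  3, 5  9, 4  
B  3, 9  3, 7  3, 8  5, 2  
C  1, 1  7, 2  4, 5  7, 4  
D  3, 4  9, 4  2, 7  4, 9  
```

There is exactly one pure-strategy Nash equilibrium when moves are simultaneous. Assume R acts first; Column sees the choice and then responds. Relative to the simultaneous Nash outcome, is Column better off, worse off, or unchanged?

better off

Work backward from Column's decision.
- A: BR = X, leader payoff 8.
- B: BR = W, leader payoff 3.
- C: BR = Y, leader payoff 4.
- D: BR = Z, leader payoff 4.
Among 8, 3, 4, 4, the best is 8 at A. Subgame-perfect outcome: (A, X) with payoffs (8, 8).
Now find the simultaneous Nash equilibrium.
R's best replies: W→A; X→D; Y→C; Z→A.
Column's best replies: A→X; B→W; C→Y; D→Z.
Only (C, Y) has each player best-responding; Nash payoffs (4, 5).
Column earns 8 sequentially versus 5 at the Nash outcome: better off.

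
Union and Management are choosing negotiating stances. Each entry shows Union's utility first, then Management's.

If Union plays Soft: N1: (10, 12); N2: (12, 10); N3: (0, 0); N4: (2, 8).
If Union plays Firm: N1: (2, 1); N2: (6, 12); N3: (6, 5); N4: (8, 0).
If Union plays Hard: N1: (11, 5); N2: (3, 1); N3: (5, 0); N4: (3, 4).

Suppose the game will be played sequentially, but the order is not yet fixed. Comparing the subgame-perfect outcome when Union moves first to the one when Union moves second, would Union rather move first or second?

second

If Union leads: Management's best replies are Soft→N1, Firm→N2, Hard→N1; Union's induced payoffs 10, 6, 11; outcome (Hard, N1), payoffs (11, 5).
If Management leads: Union's best replies are N1→Hard, N2→Soft, N3→Firm, N4→Firm; Management's induced payoffs 5, 10, 5, 0; outcome (Soft, N2), payoffs (12, 10).
Union gets 11 moving first and 12 moving second, so Union prefers to move second.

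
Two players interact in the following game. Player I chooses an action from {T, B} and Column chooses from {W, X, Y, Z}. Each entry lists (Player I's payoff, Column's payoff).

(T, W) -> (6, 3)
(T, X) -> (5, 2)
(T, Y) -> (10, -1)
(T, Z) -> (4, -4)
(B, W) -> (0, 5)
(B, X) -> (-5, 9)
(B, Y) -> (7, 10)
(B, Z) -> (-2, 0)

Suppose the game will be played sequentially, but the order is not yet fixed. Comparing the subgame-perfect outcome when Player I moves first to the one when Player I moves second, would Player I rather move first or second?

first

If Player I leads: Column's best replies are T→W, B→Y; Player I's induced payoffs 6, 7; outcome (B, Y), payoffs (7, 10).
If Column leads: Player I's best replies are W→T, X→T, Y→T, Z→T; Column's induced payoffs 3, 2, -1, -4; outcome (T, W), payoffs (6, 3).
Player I gets 7 moving first and 6 moving second, so Player I prefers to move first.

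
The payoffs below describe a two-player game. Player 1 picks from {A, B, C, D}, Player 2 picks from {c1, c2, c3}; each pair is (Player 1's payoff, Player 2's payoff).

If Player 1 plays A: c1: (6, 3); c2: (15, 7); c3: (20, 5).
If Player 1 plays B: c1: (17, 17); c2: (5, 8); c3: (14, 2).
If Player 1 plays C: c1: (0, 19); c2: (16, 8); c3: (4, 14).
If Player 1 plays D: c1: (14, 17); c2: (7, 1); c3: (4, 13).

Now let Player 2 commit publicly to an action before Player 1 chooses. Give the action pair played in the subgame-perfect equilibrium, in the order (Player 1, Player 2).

Backward induction with Player 2 moving first.
- c1 → Player 1 plays B (best of 6, 17, 0, 14); Player 2 gets 17.
- c2 → Player 1 plays C (best of 15, 5, 16, 7); Player 2 gets 8.
- c3 → Player 1 plays A (best of 20, 14, 4, 4); Player 2 gets 5.
Among 17, 8, 5, the best is 17 at c1. Subgame-perfect outcome: (B, c1) with payoffs (17, 17).

(B, c1)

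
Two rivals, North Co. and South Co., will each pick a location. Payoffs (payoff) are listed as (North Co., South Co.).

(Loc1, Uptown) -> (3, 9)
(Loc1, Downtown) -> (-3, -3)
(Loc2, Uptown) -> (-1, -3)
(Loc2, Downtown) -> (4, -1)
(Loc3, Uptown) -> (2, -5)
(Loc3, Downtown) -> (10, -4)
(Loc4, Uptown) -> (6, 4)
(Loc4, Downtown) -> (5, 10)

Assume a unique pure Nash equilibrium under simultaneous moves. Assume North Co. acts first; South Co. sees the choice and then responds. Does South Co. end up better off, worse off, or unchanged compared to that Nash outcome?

Backward induction with North Co. moving first.
- Loc1: South Co. compares 9, -3 and picks Uptown; North Co. would get 3.
- Loc2: South Co. compares -3, -1 and picks Downtown; North Co. would get 4.
- Loc3: South Co. compares -5, -4 and picks Downtown; North Co. would get 10.
- Loc4: South Co. compares 4, 10 and picks Downtown; North Co. would get 5.
Maximizing over 3, 4, 10, 5, North Co. chooses Loc3. Subgame-perfect outcome: (Loc3, Downtown) with payoffs (10, -4).
Under simultaneous play:
North Co.'s best replies: Uptown→Loc4; Downtown→Loc3.
South Co.'s best replies: Loc1→Uptown; Loc2→Downtown; Loc3→Downtown; Loc4→Downtown.
Only (Loc3, Downtown) has each player best-responding; Nash payoffs (10, -4).
South Co. earns -4 sequentially versus -4 at the Nash outcome: unchanged.

unchanged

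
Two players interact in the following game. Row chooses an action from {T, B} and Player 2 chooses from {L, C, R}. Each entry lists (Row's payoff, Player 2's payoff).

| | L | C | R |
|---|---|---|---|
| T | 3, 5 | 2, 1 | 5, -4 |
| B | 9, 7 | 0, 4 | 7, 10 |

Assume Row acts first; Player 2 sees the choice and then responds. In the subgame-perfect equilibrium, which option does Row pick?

Backward induction with Row moving first.
- T: BR = L, leader payoff 3.
- B: BR = R, leader payoff 7.
Maximizing over 3, 7, Row chooses B. Subgame-perfect outcome: (B, R) with payoffs (7, 10).

B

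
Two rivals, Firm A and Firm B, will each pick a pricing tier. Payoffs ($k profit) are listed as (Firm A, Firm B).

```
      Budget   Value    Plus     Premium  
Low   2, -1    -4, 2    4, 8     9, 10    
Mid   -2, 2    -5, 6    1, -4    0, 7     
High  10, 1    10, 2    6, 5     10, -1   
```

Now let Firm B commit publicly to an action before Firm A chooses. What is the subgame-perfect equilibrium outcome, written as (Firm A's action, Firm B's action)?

(High, Plus)

Work backward from Firm A's decision.
- Budget → Firm A plays High (best of 2, -2, 10); Firm B gets 1.
- Value → Firm A plays High (best of -4, -5, 10); Firm B gets 2.
- Plus → Firm A plays High (best of 4, 1, 6); Firm B gets 5.
- Premium → Firm A plays High (best of 9, 0, 10); Firm B gets -1.
Among 1, 2, 5, -1, the best is 5 at Plus. Subgame-perfect outcome: (High, Plus) with payoffs (6, 5).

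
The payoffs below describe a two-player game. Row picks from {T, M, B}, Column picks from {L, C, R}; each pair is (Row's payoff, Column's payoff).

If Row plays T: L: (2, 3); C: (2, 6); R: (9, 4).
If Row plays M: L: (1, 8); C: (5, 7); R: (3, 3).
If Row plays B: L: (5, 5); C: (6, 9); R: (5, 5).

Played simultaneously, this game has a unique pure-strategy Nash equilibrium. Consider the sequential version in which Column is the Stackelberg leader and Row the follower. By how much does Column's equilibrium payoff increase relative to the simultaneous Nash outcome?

Backward induction with Column moving first.
- L → Row plays B (best of 2, 1, 5); Column gets 5.
- C → Row plays B (best of 2, 5, 6); Column gets 9.
- R → Row plays T (best of 9, 3, 5); Column gets 4.
Column's induced payoffs are 5, 9, 4, so Column commits to C. Subgame-perfect outcome: (B, C) with payoffs (6, 9).
Now find the simultaneous Nash equilibrium.
Row's best replies: L→B; C→B; R→T.
Column's best replies: T→C; M→L; B→C.
Only (B, C) has each player best-responding; Nash payoffs (6, 9).
Column's commitment gain: 9 − 9 = 0.

0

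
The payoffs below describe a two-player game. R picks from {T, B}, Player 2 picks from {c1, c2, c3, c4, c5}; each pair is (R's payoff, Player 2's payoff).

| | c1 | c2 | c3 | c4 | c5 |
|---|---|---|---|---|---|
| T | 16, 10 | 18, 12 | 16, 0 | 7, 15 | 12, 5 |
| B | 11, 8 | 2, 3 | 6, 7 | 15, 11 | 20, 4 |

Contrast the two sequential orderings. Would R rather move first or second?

If R leads: Player 2's best replies are T→c4, B→c4; R's induced payoffs 7, 15; outcome (B, c4), payoffs (15, 11).
If Player 2 leads: R's best replies are c1→T, c2→T, c3→T, c4→B, c5→B; Player 2's induced payoffs 10, 12, 0, 11, 4; outcome (T, c2), payoffs (18, 12).
R gets 15 moving first and 18 moving second, so R prefers to move second.

second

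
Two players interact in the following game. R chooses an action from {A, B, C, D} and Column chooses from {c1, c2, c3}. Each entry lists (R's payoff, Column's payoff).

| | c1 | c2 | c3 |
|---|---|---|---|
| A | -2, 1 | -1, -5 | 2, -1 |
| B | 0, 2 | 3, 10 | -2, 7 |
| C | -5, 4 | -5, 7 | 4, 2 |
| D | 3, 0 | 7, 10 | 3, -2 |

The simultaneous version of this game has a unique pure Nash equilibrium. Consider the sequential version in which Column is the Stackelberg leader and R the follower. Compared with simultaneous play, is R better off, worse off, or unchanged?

Backward induction with Column moving first.
- c1: R compares -2, 0, -5, 3 and picks D; Column would get 0.
- c2: R compares -1, 3, -5, 7 and picks D; Column would get 10.
- c3: R compares 2, -2, 4, 3 and picks C; Column would get 2.
Column's induced payoffs are 0, 10, 2, so Column commits to c2. Subgame-perfect outcome: (D, c2) with payoffs (7, 10).
For the simultaneous game, intersect best replies.
R's best replies: c1→D; c2→D; c3→C.
Column's best replies: A→c1; B→c2; C→c2; D→c2.
The unique mutual best reply is (D, c2), giving (7, 10).
R earns 7 sequentially versus 7 at the Nash outcome: unchanged.

unchanged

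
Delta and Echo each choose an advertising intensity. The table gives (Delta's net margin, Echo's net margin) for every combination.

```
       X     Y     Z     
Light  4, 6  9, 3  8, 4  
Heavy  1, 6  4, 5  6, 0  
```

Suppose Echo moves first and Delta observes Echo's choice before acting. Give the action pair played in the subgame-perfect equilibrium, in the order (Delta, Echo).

Solve by backward induction (Echo leads).
- X: BR = Light, leader payoff 6.
- Y: BR = Light, leader payoff 3.
- Z: BR = Light, leader payoff 4.
Echo's induced payoffs are 6, 3, 4, so Echo commits to X. Subgame-perfect outcome: (Light, X) with payoffs (4, 6).

(Light, X)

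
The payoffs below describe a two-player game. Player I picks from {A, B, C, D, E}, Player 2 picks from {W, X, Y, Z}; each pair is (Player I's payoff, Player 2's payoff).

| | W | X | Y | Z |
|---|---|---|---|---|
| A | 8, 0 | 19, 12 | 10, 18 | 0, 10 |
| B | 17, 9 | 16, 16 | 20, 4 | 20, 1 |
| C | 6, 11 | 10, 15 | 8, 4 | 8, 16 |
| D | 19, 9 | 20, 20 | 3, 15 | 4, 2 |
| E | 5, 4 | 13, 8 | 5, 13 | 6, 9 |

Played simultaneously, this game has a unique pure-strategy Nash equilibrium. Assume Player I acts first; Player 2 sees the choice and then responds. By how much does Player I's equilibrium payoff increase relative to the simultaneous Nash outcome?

0

Player 2 best-responds to each possible Player I move:
- A: Player 2 compares 0, 12, 18, 10 and picks Y; Player I would get 10.
- B: Player 2 compares 9, 16, 4, 1 and picks X; Player I would get 16.
- C: Player 2 compares 11, 15, 4, 16 and picks Z; Player I would get 8.
- D: Player 2 compares 9, 20, 15, 2 and picks X; Player I would get 20.
- E: Player 2 compares 4, 8, 13, 9 and picks Y; Player I would get 5.
Among 10, 16, 8, 20, 5, the best is 20 at D. Subgame-perfect outcome: (D, X) with payoffs (20, 20).
Under simultaneous play:
Player I's best replies: W→D; X→D; Y→B; Z→B.
Player 2's best replies: A→Y; B→X; C→Z; D→X; E→Y.
Only (D, X) has each player best-responding; Nash payoffs (20, 20).
Player I's commitment gain: 20 − 20 = 0.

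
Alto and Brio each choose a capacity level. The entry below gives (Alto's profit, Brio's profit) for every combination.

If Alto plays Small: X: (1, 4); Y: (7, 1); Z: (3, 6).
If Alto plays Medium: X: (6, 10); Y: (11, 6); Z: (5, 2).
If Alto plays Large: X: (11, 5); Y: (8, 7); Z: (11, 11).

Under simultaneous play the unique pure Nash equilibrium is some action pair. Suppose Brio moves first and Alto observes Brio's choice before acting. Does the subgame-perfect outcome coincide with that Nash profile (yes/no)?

yes

Backward induction with Brio moving first.
- X: Alto compares 1, 6, 11 and picks Large; Brio would get 5.
- Y: Alto compares 7, 11, 8 and picks Medium; Brio would get 6.
- Z: Alto compares 3, 5, 11 and picks Large; Brio would get 11.
Among 5, 6, 11, the best is 11 at Z. Subgame-perfect outcome: (Large, Z) with payoffs (11, 11).
Under simultaneous play:
Alto's best replies: X→Large; Y→Medium; Z→Large.
Brio's best replies: Small→Z; Medium→X; Large→Z.
Only (Large, Z) has each player best-responding; Nash payoffs (11, 11).
Sequential outcome (Large, Z) coincides with the Nash profile (Large, Z).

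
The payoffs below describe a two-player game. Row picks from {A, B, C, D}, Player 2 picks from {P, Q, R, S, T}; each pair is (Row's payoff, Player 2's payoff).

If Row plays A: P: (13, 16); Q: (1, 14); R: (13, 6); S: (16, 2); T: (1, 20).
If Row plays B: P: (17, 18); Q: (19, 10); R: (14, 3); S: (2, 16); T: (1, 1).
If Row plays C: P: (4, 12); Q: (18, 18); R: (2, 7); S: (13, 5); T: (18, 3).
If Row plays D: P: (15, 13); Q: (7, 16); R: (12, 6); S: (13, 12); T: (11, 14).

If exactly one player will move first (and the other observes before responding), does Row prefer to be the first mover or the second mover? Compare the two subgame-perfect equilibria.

first

If Row leads: Player 2's best replies are A→T, B→P, C→Q, D→Q; Row's induced payoffs 1, 17, 18, 7; outcome (C, Q), payoffs (18, 18).
If Player 2 leads: Row's best replies are P→B, Q→B, R→B, S→A, T→C; Player 2's induced payoffs 18, 10, 3, 2, 3; outcome (B, P), payoffs (17, 18).
Row gets 18 moving first and 17 moving second, so Row prefers to move first.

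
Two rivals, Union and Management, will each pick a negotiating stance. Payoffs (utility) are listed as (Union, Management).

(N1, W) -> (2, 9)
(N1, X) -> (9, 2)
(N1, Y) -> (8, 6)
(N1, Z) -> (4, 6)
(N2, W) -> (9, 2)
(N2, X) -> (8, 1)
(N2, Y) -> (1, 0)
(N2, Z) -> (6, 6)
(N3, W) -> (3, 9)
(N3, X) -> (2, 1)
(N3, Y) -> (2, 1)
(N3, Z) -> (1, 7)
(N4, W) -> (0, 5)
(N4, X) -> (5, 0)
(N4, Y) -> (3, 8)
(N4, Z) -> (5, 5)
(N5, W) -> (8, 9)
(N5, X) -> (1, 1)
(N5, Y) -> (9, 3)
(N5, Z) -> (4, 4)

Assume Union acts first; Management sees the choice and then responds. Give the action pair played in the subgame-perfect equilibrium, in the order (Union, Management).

Solve by backward induction (Union leads).
- N1 → Management plays W (best of 9, 2, 6, 6); Union gets 2.
- N2 → Management plays Z (best of 2, 1, 0, 6); Union gets 6.
- N3 → Management plays W (best of 9, 1, 1, 7); Union gets 3.
- N4 → Management plays Y (best of 5, 0, 8, 5); Union gets 3.
- N5 → Management plays W (best of 9, 1, 3, 4); Union gets 8.
Among 2, 6, 3, 3, 8, the best is 8 at N5. Subgame-perfect outcome: (N5, W) with payoffs (8, 9).

(N5, W)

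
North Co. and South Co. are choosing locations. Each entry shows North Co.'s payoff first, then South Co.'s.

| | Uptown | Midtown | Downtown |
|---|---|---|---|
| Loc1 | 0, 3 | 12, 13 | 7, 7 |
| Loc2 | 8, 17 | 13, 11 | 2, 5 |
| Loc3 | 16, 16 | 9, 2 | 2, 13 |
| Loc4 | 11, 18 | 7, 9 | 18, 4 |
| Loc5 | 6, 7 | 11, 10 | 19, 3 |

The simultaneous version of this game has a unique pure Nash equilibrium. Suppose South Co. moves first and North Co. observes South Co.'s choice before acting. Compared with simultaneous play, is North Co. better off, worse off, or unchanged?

unchanged

Backward induction with South Co. moving first.
- Uptown: North Co. compares 0, 8, 16, 11, 6 and picks Loc3; South Co. would get 16.
- Midtown: North Co. compares 12, 13, 9, 7, 11 and picks Loc2; South Co. would get 11.
- Downtown: North Co. compares 7, 2, 2, 18, 19 and picks Loc5; South Co. would get 3.
Maximizing over 16, 11, 3, South Co. chooses Uptown. Subgame-perfect outcome: (Loc3, Uptown) with payoffs (16, 16).
Under simultaneous play:
North Co.'s best replies: Uptown→Loc3; Midtown→Loc2; Downtown→Loc5.
South Co.'s best replies: Loc1→Midtown; Loc2→Uptown; Loc3→Uptown; Loc4→Uptown; Loc5→Midtown.
Only (Loc3, Uptown) has each player best-responding; Nash payoffs (16, 16).
North Co. earns 16 sequentially versus 16 at the Nash outcome: unchanged.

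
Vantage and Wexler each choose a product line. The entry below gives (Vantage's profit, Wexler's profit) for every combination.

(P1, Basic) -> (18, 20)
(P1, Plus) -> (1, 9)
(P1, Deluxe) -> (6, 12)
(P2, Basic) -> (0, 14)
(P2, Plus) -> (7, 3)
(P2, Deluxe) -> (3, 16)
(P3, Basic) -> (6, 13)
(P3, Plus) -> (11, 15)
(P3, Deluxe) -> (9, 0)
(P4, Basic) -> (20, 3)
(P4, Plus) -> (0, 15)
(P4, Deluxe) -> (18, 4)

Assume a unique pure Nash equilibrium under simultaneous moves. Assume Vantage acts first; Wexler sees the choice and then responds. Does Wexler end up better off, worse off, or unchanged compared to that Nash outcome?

Backward induction with Vantage moving first.
- P1: Wexler compares 20, 9, 12 and picks Basic; Vantage would get 18.
- P2: Wexler compares 14, 3, 16 and picks Deluxe; Vantage would get 3.
- P3: Wexler compares 13, 15, 0 and picks Plus; Vantage would get 11.
- P4: Wexler compares 3, 15, 4 and picks Plus; Vantage would get 0.
Vantage's induced payoffs are 18, 3, 11, 0, so Vantage commits to P1. Subgame-perfect outcome: (P1, Basic) with payoffs (18, 20).
Now find the simultaneous Nash equilibrium.
Vantage's best replies: Basic→P4; Plus→P3; Deluxe→P4.
Wexler's best replies: P1→Basic; P2→Deluxe; P3→Plus; P4→Plus.
The unique mutual best reply is (P3, Plus), giving (11, 15).
Wexler earns 20 sequentially versus 15 at the Nash outcome: better off.

better off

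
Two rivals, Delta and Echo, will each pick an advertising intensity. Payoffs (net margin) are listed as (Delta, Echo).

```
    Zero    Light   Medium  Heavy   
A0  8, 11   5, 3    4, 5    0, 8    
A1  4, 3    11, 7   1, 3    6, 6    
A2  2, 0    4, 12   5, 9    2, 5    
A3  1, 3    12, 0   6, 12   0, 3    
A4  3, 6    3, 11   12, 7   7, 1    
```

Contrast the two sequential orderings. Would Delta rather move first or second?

first

If Delta leads: Echo's best replies are A0→Zero, A1→Light, A2→Light, A3→Medium, A4→Light; Delta's induced payoffs 8, 11, 4, 6, 3; outcome (A1, Light), payoffs (11, 7).
If Echo leads: Delta's best replies are Zero→A0, Light→A3, Medium→A4, Heavy→A4; Echo's induced payoffs 11, 0, 7, 1; outcome (A0, Zero), payoffs (8, 11).
Delta gets 11 moving first and 8 moving second, so Delta prefers to move first.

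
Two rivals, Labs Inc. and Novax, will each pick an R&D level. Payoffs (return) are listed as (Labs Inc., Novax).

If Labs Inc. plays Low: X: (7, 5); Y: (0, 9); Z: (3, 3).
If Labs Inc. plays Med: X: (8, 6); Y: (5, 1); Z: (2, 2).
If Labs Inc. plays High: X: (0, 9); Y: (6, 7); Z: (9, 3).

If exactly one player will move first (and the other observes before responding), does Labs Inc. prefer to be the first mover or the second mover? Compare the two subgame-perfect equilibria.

If Labs Inc. leads: Novax's best replies are Low→Y, Med→X, High→X; Labs Inc.'s induced payoffs 0, 8, 0; outcome (Med, X), payoffs (8, 6).
If Novax leads: Labs Inc.'s best replies are X→Med, Y→High, Z→High; Novax's induced payoffs 6, 7, 3; outcome (High, Y), payoffs (6, 7).
Labs Inc. gets 8 moving first and 6 moving second, so Labs Inc. prefers to move first.

first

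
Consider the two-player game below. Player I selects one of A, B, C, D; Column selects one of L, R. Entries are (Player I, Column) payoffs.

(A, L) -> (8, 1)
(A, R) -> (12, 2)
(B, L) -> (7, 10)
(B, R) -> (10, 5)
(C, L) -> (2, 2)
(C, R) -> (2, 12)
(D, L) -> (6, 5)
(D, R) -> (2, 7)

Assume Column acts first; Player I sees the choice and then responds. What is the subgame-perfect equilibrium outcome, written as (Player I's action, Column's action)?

Player I best-responds to each possible Column move:
- L → Player I plays A (best of 8, 7, 2, 6); Column gets 1.
- R → Player I plays A (best of 12, 10, 2, 2); Column gets 2.
Among 1, 2, the best is 2 at R. Subgame-perfect outcome: (A, R) with payoffs (12, 2).

(A, R)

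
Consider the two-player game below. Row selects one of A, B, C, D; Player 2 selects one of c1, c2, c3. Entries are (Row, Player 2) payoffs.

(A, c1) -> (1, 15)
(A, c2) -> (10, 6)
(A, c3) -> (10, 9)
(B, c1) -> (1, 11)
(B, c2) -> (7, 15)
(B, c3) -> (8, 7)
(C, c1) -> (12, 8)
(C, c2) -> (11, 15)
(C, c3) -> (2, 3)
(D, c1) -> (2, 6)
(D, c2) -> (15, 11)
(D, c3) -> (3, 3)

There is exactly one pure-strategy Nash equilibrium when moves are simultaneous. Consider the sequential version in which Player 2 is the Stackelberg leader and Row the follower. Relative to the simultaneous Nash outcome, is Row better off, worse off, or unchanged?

Row best-responds to each possible Player 2 move:
- c1 → Row plays C (best of 1, 1, 12, 2); Player 2 gets 8.
- c2 → Row plays D (best of 10, 7, 11, 15); Player 2 gets 11.
- c3 → Row plays A (best of 10, 8, 2, 3); Player 2 gets 9.
Among 8, 11, 9, the best is 11 at c2. Subgame-perfect outcome: (D, c2) with payoffs (15, 11).
For the simultaneous game, intersect best replies.
Row's best replies: c1→C; c2→D; c3→A.
Player 2's best replies: A→c1; B→c2; C→c2; D→c2.
Only (D, c2) has each player best-responding; Nash payoffs (15, 11).
Row earns 15 sequentially versus 15 at the Nash outcome: unchanged.

unchanged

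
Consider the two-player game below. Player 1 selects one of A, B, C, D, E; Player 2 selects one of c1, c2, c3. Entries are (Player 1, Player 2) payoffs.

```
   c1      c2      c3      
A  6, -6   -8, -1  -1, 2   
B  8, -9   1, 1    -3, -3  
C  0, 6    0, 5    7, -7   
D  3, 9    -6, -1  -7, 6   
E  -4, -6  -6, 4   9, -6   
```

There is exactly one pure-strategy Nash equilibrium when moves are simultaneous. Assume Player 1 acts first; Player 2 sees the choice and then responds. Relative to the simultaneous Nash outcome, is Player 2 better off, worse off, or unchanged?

better off

Work backward from Player 2's decision.
- A → Player 2 plays c3 (best of -6, -1, 2); Player 1 gets -1.
- B → Player 2 plays c2 (best of -9, 1, -3); Player 1 gets 1.
- C → Player 2 plays c1 (best of 6, 5, -7); Player 1 gets 0.
- D → Player 2 plays c1 (best of 9, -1, 6); Player 1 gets 3.
- E → Player 2 plays c2 (best of -6, 4, -6); Player 1 gets -6.
Maximizing over -1, 1, 0, 3, -6, Player 1 chooses D. Subgame-perfect outcome: (D, c1) with payoffs (3, 9).
Under simultaneous play:
Player 1's best replies: c1→B; c2→B; c3→E.
Player 2's best replies: A→c3; B→c2; C→c1; D→c1; E→c2.
Only (B, c2) has each player best-responding; Nash payoffs (1, 1).
Player 2 earns 9 sequentially versus 1 at the Nash outcome: better off.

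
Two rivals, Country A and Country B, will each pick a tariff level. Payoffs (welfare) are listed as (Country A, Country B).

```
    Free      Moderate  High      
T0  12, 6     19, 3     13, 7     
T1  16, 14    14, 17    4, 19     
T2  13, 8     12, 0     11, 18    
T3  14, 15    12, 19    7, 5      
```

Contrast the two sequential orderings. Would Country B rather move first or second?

If Country A leads: Country B's best replies are T0→High, T1→High, T2→High, T3→Moderate; Country A's induced payoffs 13, 4, 11, 12; outcome (T0, High), payoffs (13, 7).
If Country B leads: Country A's best replies are Free→T1, Moderate→T0, High→T0; Country B's induced payoffs 14, 3, 7; outcome (T1, Free), payoffs (16, 14).
Country B gets 14 moving first and 7 moving second, so Country B prefers to move first.

first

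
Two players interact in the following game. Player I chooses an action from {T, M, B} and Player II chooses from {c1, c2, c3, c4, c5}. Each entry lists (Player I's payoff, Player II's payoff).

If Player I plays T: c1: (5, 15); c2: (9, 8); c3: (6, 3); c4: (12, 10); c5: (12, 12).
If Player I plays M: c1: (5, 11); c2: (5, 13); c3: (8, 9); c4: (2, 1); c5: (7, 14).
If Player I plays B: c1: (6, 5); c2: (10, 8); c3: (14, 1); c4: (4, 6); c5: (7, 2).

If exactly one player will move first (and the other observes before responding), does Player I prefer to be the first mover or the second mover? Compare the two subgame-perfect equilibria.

If Player I leads: Player II's best replies are T→c1, M→c5, B→c2; Player I's induced payoffs 5, 7, 10; outcome (B, c2), payoffs (10, 8).
If Player II leads: Player I's best replies are c1→B, c2→B, c3→B, c4→T, c5→T; Player II's induced payoffs 5, 8, 1, 10, 12; outcome (T, c5), payoffs (12, 12).
Player I gets 10 moving first and 12 moving second, so Player I prefers to move second.

second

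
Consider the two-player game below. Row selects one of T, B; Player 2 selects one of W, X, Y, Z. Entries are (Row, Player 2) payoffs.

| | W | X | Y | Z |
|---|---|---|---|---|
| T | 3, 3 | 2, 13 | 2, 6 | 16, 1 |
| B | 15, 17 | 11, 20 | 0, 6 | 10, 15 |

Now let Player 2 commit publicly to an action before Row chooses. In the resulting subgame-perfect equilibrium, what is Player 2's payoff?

Solve by backward induction (Player 2 leads).
- W: BR = B, leader payoff 17.
- X: BR = B, leader payoff 20.
- Y: BR = T, leader payoff 6.
- Z: BR = T, leader payoff 1.
Among 17, 20, 6, 1, the best is 20 at X. Subgame-perfect outcome: (B, X) with payoffs (11, 20).

20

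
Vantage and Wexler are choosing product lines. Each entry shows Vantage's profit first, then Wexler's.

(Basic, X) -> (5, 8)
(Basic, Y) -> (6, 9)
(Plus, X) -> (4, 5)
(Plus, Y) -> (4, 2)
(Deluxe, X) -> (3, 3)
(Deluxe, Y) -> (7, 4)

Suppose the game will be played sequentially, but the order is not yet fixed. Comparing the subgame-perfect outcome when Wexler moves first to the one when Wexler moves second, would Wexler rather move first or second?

first

If Vantage leads: Wexler's best replies are Basic→Y, Plus→X, Deluxe→Y; Vantage's induced payoffs 6, 4, 7; outcome (Deluxe, Y), payoffs (7, 4).
If Wexler leads: Vantage's best replies are X→Basic, Y→Deluxe; Wexler's induced payoffs 8, 4; outcome (Basic, X), payoffs (5, 8).
Wexler gets 8 moving first and 4 moving second, so Wexler prefers to move first.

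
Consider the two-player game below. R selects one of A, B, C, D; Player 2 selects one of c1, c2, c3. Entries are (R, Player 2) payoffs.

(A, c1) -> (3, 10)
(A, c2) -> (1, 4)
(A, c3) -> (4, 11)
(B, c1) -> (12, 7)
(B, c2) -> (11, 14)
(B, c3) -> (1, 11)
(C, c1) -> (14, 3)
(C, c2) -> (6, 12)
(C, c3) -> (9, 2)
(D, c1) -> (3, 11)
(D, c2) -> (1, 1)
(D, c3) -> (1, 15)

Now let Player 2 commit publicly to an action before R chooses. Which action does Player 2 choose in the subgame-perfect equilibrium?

Work backward from R's decision.
- c1: R compares 3, 12, 14, 3 and picks C; Player 2 would get 3.
- c2: R compares 1, 11, 6, 1 and picks B; Player 2 would get 14.
- c3: R compares 4, 1, 9, 1 and picks C; Player 2 would get 2.
Player 2's induced payoffs are 3, 14, 2, so Player 2 commits to c2. Subgame-perfect outcome: (B, c2) with payoffs (11, 14).

c2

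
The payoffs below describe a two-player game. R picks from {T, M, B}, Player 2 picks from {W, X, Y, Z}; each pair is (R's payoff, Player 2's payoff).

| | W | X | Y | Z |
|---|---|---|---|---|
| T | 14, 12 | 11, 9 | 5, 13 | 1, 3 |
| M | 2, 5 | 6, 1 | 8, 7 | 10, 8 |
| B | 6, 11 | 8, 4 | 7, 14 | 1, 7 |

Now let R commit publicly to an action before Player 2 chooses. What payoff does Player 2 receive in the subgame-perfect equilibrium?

Backward induction with R moving first.
- T: BR = Y, leader payoff 5.
- M: BR = Z, leader payoff 10.
- B: BR = Y, leader payoff 7.
Among 5, 10, 7, the best is 10 at M. Subgame-perfect outcome: (M, Z) with payoffs (10, 8).

8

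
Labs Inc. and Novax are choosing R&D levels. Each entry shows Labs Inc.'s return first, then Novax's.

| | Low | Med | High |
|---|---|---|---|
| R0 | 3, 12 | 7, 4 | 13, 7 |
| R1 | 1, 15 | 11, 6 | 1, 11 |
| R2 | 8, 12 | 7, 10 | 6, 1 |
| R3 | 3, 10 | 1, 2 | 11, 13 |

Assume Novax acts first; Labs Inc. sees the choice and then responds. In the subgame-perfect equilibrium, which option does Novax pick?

Labs Inc. best-responds to each possible Novax move:
- Low → Labs Inc. plays R2 (best of 3, 1, 8, 3); Novax gets 12.
- Med → Labs Inc. plays R1 (best of 7, 11, 7, 1); Novax gets 6.
- High → Labs Inc. plays R0 (best of 13, 1, 6, 11); Novax gets 7.
Novax's induced payoffs are 12, 6, 7, so Novax commits to Low. Subgame-perfect outcome: (R2, Low) with payoffs (8, 12).

Low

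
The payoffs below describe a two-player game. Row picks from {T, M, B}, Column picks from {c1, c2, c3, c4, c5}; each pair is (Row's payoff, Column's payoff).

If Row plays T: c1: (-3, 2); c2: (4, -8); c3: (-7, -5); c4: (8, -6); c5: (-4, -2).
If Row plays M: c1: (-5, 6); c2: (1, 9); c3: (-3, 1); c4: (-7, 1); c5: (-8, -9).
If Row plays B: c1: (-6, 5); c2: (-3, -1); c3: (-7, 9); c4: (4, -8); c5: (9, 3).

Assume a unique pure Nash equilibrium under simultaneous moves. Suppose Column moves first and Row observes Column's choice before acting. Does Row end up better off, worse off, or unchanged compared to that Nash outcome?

better off

Backward induction with Column moving first.
- c1: Row compares -3, -5, -6 and picks T; Column would get 2.
- c2: Row compares 4, 1, -3 and picks T; Column would get -8.
- c3: Row compares -7, -3, -7 and picks M; Column would get 1.
- c4: Row compares 8, -7, 4 and picks T; Column would get -6.
- c5: Row compares -4, -8, 9 and picks B; Column would get 3.
Maximizing over 2, -8, 1, -6, 3, Column chooses c5. Subgame-perfect outcome: (B, c5) with payoffs (9, 3).
Under simultaneous play:
Row's best replies: c1→T; c2→T; c3→M; c4→T; c5→B.
Column's best replies: T→c1; M→c2; B→c3.
The unique mutual best reply is (T, c1), giving (-3, 2).
Row earns 9 sequentially versus -3 at the Nash outcome: better off.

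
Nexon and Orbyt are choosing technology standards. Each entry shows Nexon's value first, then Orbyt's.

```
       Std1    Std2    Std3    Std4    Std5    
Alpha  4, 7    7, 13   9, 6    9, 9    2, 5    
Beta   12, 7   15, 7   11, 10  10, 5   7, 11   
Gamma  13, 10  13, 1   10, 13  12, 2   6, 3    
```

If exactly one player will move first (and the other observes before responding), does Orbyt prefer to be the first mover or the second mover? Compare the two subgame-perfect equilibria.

second

If Nexon leads: Orbyt's best replies are Alpha→Std2, Beta→Std5, Gamma→Std3; Nexon's induced payoffs 7, 7, 10; outcome (Gamma, Std3), payoffs (10, 13).
If Orbyt leads: Nexon's best replies are Std1→Gamma, Std2→Beta, Std3→Beta, Std4→Gamma, Std5→Beta; Orbyt's induced payoffs 10, 7, 10, 2, 11; outcome (Beta, Std5), payoffs (7, 11).
Orbyt gets 11 moving first and 13 moving second, so Orbyt prefers to move second.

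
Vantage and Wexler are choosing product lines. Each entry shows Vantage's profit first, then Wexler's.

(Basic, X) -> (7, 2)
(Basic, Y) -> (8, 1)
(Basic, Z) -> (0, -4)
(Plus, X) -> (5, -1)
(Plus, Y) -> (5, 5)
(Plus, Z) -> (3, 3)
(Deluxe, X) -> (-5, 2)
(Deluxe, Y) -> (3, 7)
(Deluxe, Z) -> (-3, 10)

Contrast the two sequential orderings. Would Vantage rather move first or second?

If Vantage leads: Wexler's best replies are Basic→X, Plus→Y, Deluxe→Z; Vantage's induced payoffs 7, 5, -3; outcome (Basic, X), payoffs (7, 2).
If Wexler leads: Vantage's best replies are X→Basic, Y→Basic, Z→Plus; Wexler's induced payoffs 2, 1, 3; outcome (Plus, Z), payoffs (3, 3).
Vantage gets 7 moving first and 3 moving second, so Vantage prefers to move first.

first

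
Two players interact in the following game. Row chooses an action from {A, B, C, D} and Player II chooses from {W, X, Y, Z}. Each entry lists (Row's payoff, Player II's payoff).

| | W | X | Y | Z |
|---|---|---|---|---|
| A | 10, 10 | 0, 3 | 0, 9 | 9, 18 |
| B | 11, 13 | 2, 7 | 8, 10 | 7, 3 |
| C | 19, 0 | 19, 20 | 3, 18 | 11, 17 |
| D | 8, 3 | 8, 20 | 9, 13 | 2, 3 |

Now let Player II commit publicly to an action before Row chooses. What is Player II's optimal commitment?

Row best-responds to each possible Player II move:
- W: BR = C, leader payoff 0.
- X: BR = C, leader payoff 20.
- Y: BR = D, leader payoff 13.
- Z: BR = C, leader payoff 17.
Among 0, 20, 13, 17, the best is 20 at X. Subgame-perfect outcome: (C, X) with payoffs (19, 20).

X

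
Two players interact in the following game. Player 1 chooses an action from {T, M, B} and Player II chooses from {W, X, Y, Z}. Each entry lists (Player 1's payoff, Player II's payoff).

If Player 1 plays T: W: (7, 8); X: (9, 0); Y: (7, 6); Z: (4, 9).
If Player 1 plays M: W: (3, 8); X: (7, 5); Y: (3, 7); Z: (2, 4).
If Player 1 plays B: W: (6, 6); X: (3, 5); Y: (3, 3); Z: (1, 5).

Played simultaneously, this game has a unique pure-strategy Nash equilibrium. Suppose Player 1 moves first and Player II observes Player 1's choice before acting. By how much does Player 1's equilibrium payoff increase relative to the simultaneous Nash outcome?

2

Solve by backward induction (Player 1 leads).
- T: BR = Z, leader payoff 4.
- M: BR = W, leader payoff 3.
- B: BR = W, leader payoff 6.
Player 1's induced payoffs are 4, 3, 6, so Player 1 commits to B. Subgame-perfect outcome: (B, W) with payoffs (6, 6).
Under simultaneous play:
Player 1's best replies: W→T; X→T; Y→T; Z→T.
Player II's best replies: T→Z; M→W; B→W.
Only (T, Z) has each player best-responding; Nash payoffs (4, 9).
Player 1's commitment gain: 6 − 4 = 2.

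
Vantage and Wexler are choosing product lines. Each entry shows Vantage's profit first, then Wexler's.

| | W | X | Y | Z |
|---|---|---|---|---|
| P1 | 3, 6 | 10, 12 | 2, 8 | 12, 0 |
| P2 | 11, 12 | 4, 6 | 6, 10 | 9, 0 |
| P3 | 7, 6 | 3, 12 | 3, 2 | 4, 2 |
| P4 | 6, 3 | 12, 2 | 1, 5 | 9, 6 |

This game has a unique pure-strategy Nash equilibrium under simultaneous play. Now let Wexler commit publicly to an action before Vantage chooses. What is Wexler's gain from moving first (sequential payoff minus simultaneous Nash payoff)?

0

Vantage best-responds to each possible Wexler move:
- W: Vantage compares 3, 11, 7, 6 and picks P2; Wexler would get 12.
- X: Vantage compares 10, 4, 3, 12 and picks P4; Wexler would get 2.
- Y: Vantage compares 2, 6, 3, 1 and picks P2; Wexler would get 10.
- Z: Vantage compares 12, 9, 4, 9 and picks P1; Wexler would get 0.
Wexler's induced payoffs are 12, 2, 10, 0, so Wexler commits to W. Subgame-perfect outcome: (P2, W) with payoffs (11, 12).
Under simultaneous play:
Vantage's best replies: W→P2; X→P4; Y→P2; Z→P1.
Wexler's best replies: P1→X; P2→W; P3→X; P4→Z.
The unique mutual best reply is (P2, W), giving (11, 12).
Wexler's commitment gain: 12 − 12 = 0.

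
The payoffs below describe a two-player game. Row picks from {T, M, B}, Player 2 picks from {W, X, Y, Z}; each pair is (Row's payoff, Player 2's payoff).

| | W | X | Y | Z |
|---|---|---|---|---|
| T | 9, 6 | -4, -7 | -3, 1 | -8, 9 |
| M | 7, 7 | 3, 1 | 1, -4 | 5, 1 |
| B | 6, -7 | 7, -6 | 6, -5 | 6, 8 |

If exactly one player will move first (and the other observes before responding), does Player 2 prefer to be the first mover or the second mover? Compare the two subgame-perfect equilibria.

If Row leads: Player 2's best replies are T→Z, M→W, B→Z; Row's induced payoffs -8, 7, 6; outcome (M, W), payoffs (7, 7).
If Player 2 leads: Row's best replies are W→T, X→B, Y→B, Z→B; Player 2's induced payoffs 6, -6, -5, 8; outcome (B, Z), payoffs (6, 8).
Player 2 gets 8 moving first and 7 moving second, so Player 2 prefers to move first.

first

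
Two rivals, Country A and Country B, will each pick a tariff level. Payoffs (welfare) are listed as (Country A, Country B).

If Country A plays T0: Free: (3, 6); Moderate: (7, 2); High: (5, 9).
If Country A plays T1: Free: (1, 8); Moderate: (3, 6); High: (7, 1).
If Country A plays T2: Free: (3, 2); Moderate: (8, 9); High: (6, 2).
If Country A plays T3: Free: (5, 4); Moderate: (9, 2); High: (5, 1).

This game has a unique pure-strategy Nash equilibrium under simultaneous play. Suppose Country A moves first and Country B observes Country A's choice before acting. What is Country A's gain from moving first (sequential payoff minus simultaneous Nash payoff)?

3

Country B best-responds to each possible Country A move:
- T0: BR = High, leader payoff 5.
- T1: BR = Free, leader payoff 1.
- T2: BR = Moderate, leader payoff 8.
- T3: BR = Free, leader payoff 5.
Among 5, 1, 8, 5, the best is 8 at T2. Subgame-perfect outcome: (T2, Moderate) with payoffs (8, 9).
Under simultaneous play:
Country A's best replies: Free→T3; Moderate→T3; High→T1.
Country B's best replies: T0→High; T1→Free; T2→Moderate; T3→Free.
Only (T3, Free) has each player best-responding; Nash payoffs (5, 4).
Country A's commitment gain: 8 − 5 = 3.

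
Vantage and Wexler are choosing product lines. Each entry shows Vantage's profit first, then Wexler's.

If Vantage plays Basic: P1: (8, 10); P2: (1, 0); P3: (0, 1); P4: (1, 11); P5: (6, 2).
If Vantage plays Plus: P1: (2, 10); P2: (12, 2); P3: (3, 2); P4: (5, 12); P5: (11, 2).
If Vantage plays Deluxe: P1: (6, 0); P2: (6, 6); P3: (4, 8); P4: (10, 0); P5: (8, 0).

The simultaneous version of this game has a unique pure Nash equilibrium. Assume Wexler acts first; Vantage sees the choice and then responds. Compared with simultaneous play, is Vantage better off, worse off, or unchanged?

Solve by backward induction (Wexler leads).
- P1 → Vantage plays Basic (best of 8, 2, 6); Wexler gets 10.
- P2 → Vantage plays Plus (best of 1, 12, 6); Wexler gets 2.
- P3 → Vantage plays Deluxe (best of 0, 3, 4); Wexler gets 8.
- P4 → Vantage plays Deluxe (best of 1, 5, 10); Wexler gets 0.
- P5 → Vantage plays Plus (best of 6, 11, 8); Wexler gets 2.
Among 10, 2, 8, 0, 2, the best is 10 at P1. Subgame-perfect outcome: (Basic, P1) with payoffs (8, 10).
Under simultaneous play:
Vantage's best replies: P1→Basic; P2→Plus; P3→Deluxe; P4→Deluxe; P5→Plus.
Wexler's best replies: Basic→P4; Plus→P4; Deluxe→P3.
The unique mutual best reply is (Deluxe, P3), giving (4, 8).
Vantage earns 8 sequentially versus 4 at the Nash outcome: better off.

better off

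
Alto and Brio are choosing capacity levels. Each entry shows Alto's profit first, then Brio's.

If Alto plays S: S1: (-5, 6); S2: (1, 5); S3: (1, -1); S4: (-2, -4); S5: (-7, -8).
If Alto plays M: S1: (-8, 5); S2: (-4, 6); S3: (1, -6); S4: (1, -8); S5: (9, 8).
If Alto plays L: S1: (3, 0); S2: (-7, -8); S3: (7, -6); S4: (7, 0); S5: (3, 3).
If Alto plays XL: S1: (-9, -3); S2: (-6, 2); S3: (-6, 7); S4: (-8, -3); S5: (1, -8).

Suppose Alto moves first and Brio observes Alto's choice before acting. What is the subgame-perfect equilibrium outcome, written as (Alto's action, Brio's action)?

Brio best-responds to each possible Alto move:
- S → Brio plays S1 (best of 6, 5, -1, -4, -8); Alto gets -5.
- M → Brio plays S5 (best of 5, 6, -6, -8, 8); Alto gets 9.
- L → Brio plays S5 (best of 0, -8, -6, 0, 3); Alto gets 3.
- XL → Brio plays S3 (best of -3, 2, 7, -3, -8); Alto gets -6.
Maximizing over -5, 9, 3, -6, Alto chooses M. Subgame-perfect outcome: (M, S5) with payoffs (9, 8).

(M, S5)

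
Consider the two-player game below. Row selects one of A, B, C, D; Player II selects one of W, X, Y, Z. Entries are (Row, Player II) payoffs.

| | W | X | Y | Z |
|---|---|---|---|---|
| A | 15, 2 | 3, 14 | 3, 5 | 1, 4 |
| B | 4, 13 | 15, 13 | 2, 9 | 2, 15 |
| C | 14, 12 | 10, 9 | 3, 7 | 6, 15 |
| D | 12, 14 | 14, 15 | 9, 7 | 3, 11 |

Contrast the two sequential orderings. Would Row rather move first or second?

If Row leads: Player II's best replies are A→X, B→Z, C→Z, D→X; Row's induced payoffs 3, 2, 6, 14; outcome (D, X), payoffs (14, 15).
If Player II leads: Row's best replies are W→A, X→B, Y→D, Z→C; Player II's induced payoffs 2, 13, 7, 15; outcome (C, Z), payoffs (6, 15).
Row gets 14 moving first and 6 moving second, so Row prefers to move first.

first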